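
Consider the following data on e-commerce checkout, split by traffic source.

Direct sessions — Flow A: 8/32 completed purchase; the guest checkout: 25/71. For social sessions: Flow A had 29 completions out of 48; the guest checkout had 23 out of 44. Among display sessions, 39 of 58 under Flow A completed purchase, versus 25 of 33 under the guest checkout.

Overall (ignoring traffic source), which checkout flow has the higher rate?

Direct: Flow A 8/32 = 25.0%, the guest checkout 25/71 = 35.2% → the guest checkout
Social: Flow A 29/48 = 60.4%, the guest checkout 23/44 = 52.3% → Flow A
Display: Flow A 39/58 = 67.2%, the guest checkout 25/33 = 75.8% → the guest checkout
Overall: Flow A 76/138 = 55.1%, the guest checkout 73/148 = 49.3% → Flow A
(Neither sweeps every traffic group, but Flow A has the higher pooled rate.)

Flow A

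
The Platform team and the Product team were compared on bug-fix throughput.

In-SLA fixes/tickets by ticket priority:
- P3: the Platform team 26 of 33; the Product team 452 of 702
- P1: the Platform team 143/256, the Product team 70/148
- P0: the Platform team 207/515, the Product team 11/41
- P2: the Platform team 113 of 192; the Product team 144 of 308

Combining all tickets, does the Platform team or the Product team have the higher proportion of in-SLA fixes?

the Product team

P3: the Platform team 26/33 = 78.8%, the Product team 452/702 = 64.4% → the Platform team
P1: the Platform team 143/256 = 55.9%, the Product team 70/148 = 47.3% → the Platform team
P0: the Platform team 207/515 = 40.2%, the Product team 11/41 = 26.8% → the Platform team
P2: the Platform team 113/192 = 58.9%, the Product team 144/308 = 46.8% → the Platform team
Overall: the Platform team 489/996 = 49.1%, the Product team 677/1199 = 56.5% → the Product team
(The Platform team wins every ticket group but the Product team wins overall — the Platform team's tickets skew toward the low-rate P0 group.)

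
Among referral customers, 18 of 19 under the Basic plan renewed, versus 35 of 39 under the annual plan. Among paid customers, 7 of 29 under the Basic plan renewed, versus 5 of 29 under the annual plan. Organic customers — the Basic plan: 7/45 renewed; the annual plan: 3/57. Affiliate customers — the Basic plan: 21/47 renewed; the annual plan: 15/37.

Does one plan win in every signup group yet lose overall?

Referral: the Basic plan 18/19 = 94.7%, the annual plan 35/39 = 89.7% → the Basic plan
Paid: the Basic plan 7/29 = 24.1%, the annual plan 5/29 = 17.2% → the Basic plan
Organic: the Basic plan 7/45 = 15.6%, the annual plan 3/57 = 5.3% → the Basic plan
Affiliate: the Basic plan 21/47 = 44.7%, the annual plan 15/37 = 40.5% → the Basic plan
Overall: the Basic plan 53/140 = 37.9%, the annual plan 58/162 = 35.8% → the Basic plan
The Basic plan wins overall and in every signup group — no reversal.

No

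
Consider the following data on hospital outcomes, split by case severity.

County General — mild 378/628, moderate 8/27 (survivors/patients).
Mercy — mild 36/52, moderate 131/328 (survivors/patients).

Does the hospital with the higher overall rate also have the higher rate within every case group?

Mild: County General 378/628 = 60.2%, Mercy 36/52 = 69.2% → Mercy
Moderate: County General 8/27 = 29.6%, Mercy 131/328 = 39.9% → Mercy
Overall: County General 386/655 = 58.9%, Mercy 167/380 = 43.9% → County General
Mercy wins each case group but County General wins overall — the comparison reverses. Mercy's patients skew toward moderate, which has a lower base rate.

No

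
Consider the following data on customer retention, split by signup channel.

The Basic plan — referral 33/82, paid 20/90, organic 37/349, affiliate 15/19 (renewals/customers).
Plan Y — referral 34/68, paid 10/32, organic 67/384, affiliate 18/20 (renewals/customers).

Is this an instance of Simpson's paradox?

Referral: the Basic plan 33/82 = 40.2%, Plan Y 34/68 = 50.0% → Plan Y
Paid: the Basic plan 20/90 = 22.2%, Plan Y 10/32 = 31.2% → Plan Y
Organic: the Basic plan 37/349 = 10.6%, Plan Y 67/384 = 17.4% → Plan Y
Affiliate: the Basic plan 15/19 = 78.9%, Plan Y 18/20 = 90.0% → Plan Y
Overall: the Basic plan 105/540 = 19.4%, Plan Y 129/504 = 25.6% → Plan Y
Plan Y wins overall and in every signup group — no reversal.

No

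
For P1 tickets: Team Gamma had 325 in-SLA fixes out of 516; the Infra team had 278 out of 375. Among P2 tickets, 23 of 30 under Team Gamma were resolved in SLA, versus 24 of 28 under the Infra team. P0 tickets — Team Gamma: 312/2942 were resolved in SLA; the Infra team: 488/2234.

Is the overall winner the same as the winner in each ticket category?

P1: Team Gamma 325/516 = 63.0%, the Infra team 278/375 = 74.1% → the Infra team
P2: Team Gamma 23/30 = 76.7%, the Infra team 24/28 = 85.7% → the Infra team
P0: Team Gamma 312/2942 = 10.6%, the Infra team 488/2234 = 21.8% → the Infra team
Overall: Team Gamma 660/3488 = 18.9%, the Infra team 790/2637 = 30.0% → the Infra team
The Infra team wins overall and in every ticket group — no reversal.

Yes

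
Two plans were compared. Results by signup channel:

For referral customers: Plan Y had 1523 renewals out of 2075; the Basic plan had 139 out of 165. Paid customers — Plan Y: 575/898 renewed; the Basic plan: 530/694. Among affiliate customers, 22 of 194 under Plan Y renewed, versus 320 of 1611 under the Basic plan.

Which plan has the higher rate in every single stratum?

Referral: Plan Y 1523/2075 = 73.4%, the Basic plan 139/165 = 84.2% → the Basic plan
Paid: Plan Y 575/898 = 64.0%, the Basic plan 530/694 = 76.4% → the Basic plan
Affiliate: Plan Y 22/194 = 11.3%, the Basic plan 320/1611 = 19.9% → the Basic plan
The Basic plan has the higher rate in all 3 groups.

the Basic plan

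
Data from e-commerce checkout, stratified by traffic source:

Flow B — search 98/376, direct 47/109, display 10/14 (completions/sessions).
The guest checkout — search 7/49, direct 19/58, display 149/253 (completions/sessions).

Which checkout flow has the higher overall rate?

the guest checkout

Search: Flow B 98/376 = 26.1%, the guest checkout 7/49 = 14.3% → Flow B
Direct: Flow B 47/109 = 43.1%, the guest checkout 19/58 = 32.8% → Flow B
Display: Flow B 10/14 = 71.4%, the guest checkout 149/253 = 58.9% → Flow B
Overall: Flow B 155/499 = 31.1%, the guest checkout 175/360 = 48.6% → the guest checkout
(Flow B wins every traffic group but the guest checkout wins overall — Flow B's sessions skew toward the low-rate search group.)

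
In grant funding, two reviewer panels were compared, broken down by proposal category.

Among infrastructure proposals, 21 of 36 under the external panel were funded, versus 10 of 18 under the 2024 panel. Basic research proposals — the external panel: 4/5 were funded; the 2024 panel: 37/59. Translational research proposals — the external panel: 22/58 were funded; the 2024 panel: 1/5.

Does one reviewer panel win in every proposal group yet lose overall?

Infrastructure: the external panel 21/36 = 58.3%, the 2024 panel 10/18 = 55.6% → the external panel
Basic research: the external panel 4/5 = 80.0%, the 2024 panel 37/59 = 62.7% → the external panel
Translational research: the external panel 22/58 = 37.9%, the 2024 panel 1/5 = 20.0% → the external panel
Overall: the external panel 47/99 = 47.5%, the 2024 panel 48/82 = 58.5% → the 2024 panel
The external panel wins each proposal group but the 2024 panel wins overall — the comparison reverses. The external panel's proposals skew toward translational research, which has a lower base rate.

Yes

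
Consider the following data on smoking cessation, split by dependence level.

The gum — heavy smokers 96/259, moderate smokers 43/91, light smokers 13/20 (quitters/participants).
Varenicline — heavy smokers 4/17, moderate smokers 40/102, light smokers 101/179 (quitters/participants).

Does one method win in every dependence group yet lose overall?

Heavy smokers: the gum 96/259 = 37.1%, varenicline 4/17 = 23.5% → the gum
Moderate smokers: the gum 43/91 = 47.3%, varenicline 40/102 = 39.2% → the gum
Light smokers: the gum 13/20 = 65.0%, varenicline 101/179 = 56.4% → the gum
Overall: the gum 152/370 = 41.1%, varenicline 145/298 = 48.7% → varenicline
The gum wins each dependence group but varenicline wins overall — the comparison reverses. The gum's participants skew toward heavy smokers, which has a lower base rate.

Yes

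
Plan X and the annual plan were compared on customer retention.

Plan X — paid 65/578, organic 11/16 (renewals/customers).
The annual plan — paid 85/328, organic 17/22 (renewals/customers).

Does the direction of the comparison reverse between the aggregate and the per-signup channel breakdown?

Paid: Plan X 65/578 = 11.2%, the annual plan 85/328 = 25.9% → the annual plan
Organic: Plan X 11/16 = 68.8%, the annual plan 17/22 = 77.3% → the annual plan
Overall: Plan X 76/594 = 12.8%, the annual plan 102/350 = 29.1% → the annual plan
The annual plan wins overall and in every signup group — no reversal.

No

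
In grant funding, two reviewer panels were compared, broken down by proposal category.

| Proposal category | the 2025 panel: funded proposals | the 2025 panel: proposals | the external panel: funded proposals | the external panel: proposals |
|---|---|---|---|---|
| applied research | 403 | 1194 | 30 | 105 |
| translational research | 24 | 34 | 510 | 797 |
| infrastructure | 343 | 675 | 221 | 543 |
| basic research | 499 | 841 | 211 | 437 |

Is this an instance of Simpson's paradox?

Yes

Applied research: the 2025 panel 403/1194 = 33.8%, the external panel 30/105 = 28.6% → the 2025 panel
Translational research: the 2025 panel 24/34 = 70.6%, the external panel 510/797 = 64.0% → the 2025 panel
Infrastructure: the 2025 panel 343/675 = 50.8%, the external panel 221/543 = 40.7% → the 2025 panel
Basic research: the 2025 panel 499/841 = 59.3%, the external panel 211/437 = 48.3% → the 2025 panel
Overall: the 2025 panel 1269/2744 = 46.2%, the external panel 972/1882 = 51.6% → the external panel
The 2025 panel wins each proposal group but the external panel wins overall — the comparison reverses. The 2025 panel's proposals skew toward applied research, which has a lower base rate.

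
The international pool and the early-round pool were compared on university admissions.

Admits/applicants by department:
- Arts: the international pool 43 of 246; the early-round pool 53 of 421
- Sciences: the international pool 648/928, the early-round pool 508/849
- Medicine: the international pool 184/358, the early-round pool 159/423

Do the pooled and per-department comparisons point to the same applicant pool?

Arts: the international pool 43/246 = 17.5%, the early-round pool 53/421 = 12.6% → the international pool
Sciences: the international pool 648/928 = 69.8%, the early-round pool 508/849 = 59.8% → the international pool
Medicine: the international pool 184/358 = 51.4%, the early-round pool 159/423 = 37.6% → the international pool
Overall: the international pool 875/1532 = 57.1%, the early-round pool 720/1693 = 42.5% → the international pool
The international pool wins overall and in every department group — no reversal.

Yes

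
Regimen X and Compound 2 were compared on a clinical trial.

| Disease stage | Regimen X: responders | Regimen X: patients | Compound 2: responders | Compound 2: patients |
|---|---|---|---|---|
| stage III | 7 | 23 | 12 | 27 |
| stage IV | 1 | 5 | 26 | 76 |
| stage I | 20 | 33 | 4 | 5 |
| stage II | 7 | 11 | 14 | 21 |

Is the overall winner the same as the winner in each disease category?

Stage III: Regimen X 7/23 = 30.4%, Compound 2 12/27 = 44.4% → Compound 2
Stage IV: Regimen X 1/5 = 20.0%, Compound 2 26/76 = 34.2% → Compound 2
Stage I: Regimen X 20/33 = 60.6%, Compound 2 4/5 = 80.0% → Compound 2
Stage II: Regimen X 7/11 = 63.6%, Compound 2 14/21 = 66.7% → Compound 2
Overall: Regimen X 35/72 = 48.6%, Compound 2 56/129 = 43.4% → Regimen X
Compound 2 wins each disease group but Regimen X wins overall — the comparison reverses. Compound 2's patients skew toward stage IV, which has a lower base rate.

No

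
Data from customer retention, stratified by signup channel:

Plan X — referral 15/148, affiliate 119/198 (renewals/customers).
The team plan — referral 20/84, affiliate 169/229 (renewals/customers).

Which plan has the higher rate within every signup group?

the team plan

Referral: Plan X 15/148 = 10.1%, the team plan 20/84 = 23.8% → the team plan
Affiliate: Plan X 119/198 = 60.1%, the team plan 169/229 = 73.8% → the team plan
The team plan has the higher rate in both groups.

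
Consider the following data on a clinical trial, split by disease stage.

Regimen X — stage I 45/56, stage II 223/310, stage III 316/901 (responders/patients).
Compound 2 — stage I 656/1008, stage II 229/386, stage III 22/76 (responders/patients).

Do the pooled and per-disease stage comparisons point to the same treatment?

No

Stage I: Regimen X 45/56 = 80.4%, Compound 2 656/1008 = 65.1% → Regimen X
Stage II: Regimen X 223/310 = 71.9%, Compound 2 229/386 = 59.3% → Regimen X
Stage III: Regimen X 316/901 = 35.1%, Compound 2 22/76 = 28.9% → Regimen X
Overall: Regimen X 584/1267 = 46.1%, Compound 2 907/1470 = 61.7% → Compound 2
Regimen X wins each disease group but Compound 2 wins overall — the comparison reverses. Regimen X's patients skew toward stage III, which has a lower base rate.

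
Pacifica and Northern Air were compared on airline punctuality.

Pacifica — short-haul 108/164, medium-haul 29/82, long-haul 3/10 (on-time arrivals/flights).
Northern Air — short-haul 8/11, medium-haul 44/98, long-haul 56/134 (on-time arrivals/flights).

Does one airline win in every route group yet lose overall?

Short-haul: Pacifica 108/164 = 65.9%, Northern Air 8/11 = 72.7% → Northern Air
Medium-haul: Pacifica 29/82 = 35.4%, Northern Air 44/98 = 44.9% → Northern Air
Long-haul: Pacifica 3/10 = 30.0%, Northern Air 56/134 = 41.8% → Northern Air
Overall: Pacifica 140/256 = 54.7%, Northern Air 108/243 = 44.4% → Pacifica
Northern Air wins each route group but Pacifica wins overall — the comparison reverses. Northern Air's flights skew toward long-haul, which has a lower base rate.

Yes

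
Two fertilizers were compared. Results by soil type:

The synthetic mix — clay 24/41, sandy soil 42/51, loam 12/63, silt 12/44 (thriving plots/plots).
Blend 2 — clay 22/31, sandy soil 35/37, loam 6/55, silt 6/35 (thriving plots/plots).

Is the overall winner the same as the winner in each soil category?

Clay: the synthetic mix 24/41 = 58.5%, Blend 2 22/31 = 71.0% → Blend 2
Sandy soil: the synthetic mix 42/51 = 82.4%, Blend 2 35/37 = 94.6% → Blend 2
Loam: the synthetic mix 12/63 = 19.0%, Blend 2 6/55 = 10.9% → the synthetic mix
Silt: the synthetic mix 12/44 = 27.3%, Blend 2 6/35 = 17.1% → the synthetic mix
Overall: the synthetic mix 90/199 = 45.2%, Blend 2 69/158 = 43.7% → the synthetic mix
Neither sweeps: the synthetic mix wins 2 of 4 groups, Blend 2 wins 2. The synthetic mix wins overall but not every group — no Simpson reversal.

No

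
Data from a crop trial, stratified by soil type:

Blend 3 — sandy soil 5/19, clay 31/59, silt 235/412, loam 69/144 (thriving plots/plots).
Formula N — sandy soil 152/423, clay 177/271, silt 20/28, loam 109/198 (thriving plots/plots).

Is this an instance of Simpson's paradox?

Yes

Sandy soil: Blend 3 5/19 = 26.3%, Formula N 152/423 = 35.9% → Formula N
Clay: Blend 3 31/59 = 52.5%, Formula N 177/271 = 65.3% → Formula N
Silt: Blend 3 235/412 = 57.0%, Formula N 20/28 = 71.4% → Formula N
Loam: Blend 3 69/144 = 47.9%, Formula N 109/198 = 55.1% → Formula N
Overall: Blend 3 340/634 = 53.6%, Formula N 458/920 = 49.8% → Blend 3
Formula N wins each soil group but Blend 3 wins overall — the comparison reverses. Formula N's plots skew toward sandy soil, which has a lower base rate.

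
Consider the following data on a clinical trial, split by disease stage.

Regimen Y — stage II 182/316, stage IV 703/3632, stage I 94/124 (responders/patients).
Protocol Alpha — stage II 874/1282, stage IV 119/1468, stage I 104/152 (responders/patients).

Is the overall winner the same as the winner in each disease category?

No

Stage II: Regimen Y 182/316 = 57.6%, Protocol Alpha 874/1282 = 68.2% → Protocol Alpha
Stage IV: Regimen Y 703/3632 = 19.4%, Protocol Alpha 119/1468 = 8.1% → Regimen Y
Stage I: Regimen Y 94/124 = 75.8%, Protocol Alpha 104/152 = 68.4% → Regimen Y
Overall: Regimen Y 979/4072 = 24.0%, Protocol Alpha 1097/2902 = 37.8% → Protocol Alpha
Neither sweeps: Regimen Y wins 2 of 3 groups, Protocol Alpha wins 1. Protocol Alpha wins overall but not every group — no Simpson reversal.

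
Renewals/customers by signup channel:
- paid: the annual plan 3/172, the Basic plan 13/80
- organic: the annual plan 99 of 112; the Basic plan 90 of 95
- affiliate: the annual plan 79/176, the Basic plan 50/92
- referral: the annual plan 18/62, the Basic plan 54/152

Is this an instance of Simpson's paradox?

No

Paid: the annual plan 3/172 = 1.7%, the Basic plan 13/80 = 16.2% → the Basic plan
Organic: the annual plan 99/112 = 88.4%, the Basic plan 90/95 = 94.7% → the Basic plan
Affiliate: the annual plan 79/176 = 44.9%, the Basic plan 50/92 = 54.3% → the Basic plan
Referral: the annual plan 18/62 = 29.0%, the Basic plan 54/152 = 35.5% → the Basic plan
Overall: the annual plan 199/522 = 38.1%, the Basic plan 207/419 = 49.4% → the Basic plan
The Basic plan wins overall and in every signup group — no reversal.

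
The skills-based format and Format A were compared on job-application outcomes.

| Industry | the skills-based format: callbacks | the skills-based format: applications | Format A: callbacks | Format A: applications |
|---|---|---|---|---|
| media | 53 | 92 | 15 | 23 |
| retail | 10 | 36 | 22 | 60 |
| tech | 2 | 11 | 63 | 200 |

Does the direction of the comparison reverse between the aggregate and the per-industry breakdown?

Yes

Media: the skills-based format 53/92 = 57.6%, Format A 15/23 = 65.2% → Format A
Retail: the skills-based format 10/36 = 27.8%, Format A 22/60 = 36.7% → Format A
Tech: the skills-based format 2/11 = 18.2%, Format A 63/200 = 31.5% → Format A
Overall: the skills-based format 65/139 = 46.8%, Format A 100/283 = 35.3% → the skills-based format
Format A wins each industry group but the skills-based format wins overall — the comparison reverses. Format A's applications skew toward tech, which has a lower base rate.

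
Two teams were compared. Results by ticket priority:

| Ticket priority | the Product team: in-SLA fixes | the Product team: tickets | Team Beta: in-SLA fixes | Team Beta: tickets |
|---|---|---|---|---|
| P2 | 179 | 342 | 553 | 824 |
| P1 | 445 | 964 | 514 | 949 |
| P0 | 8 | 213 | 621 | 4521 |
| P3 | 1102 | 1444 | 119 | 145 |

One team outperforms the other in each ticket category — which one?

Team Beta

P2: the Product team 179/342 = 52.3%, Team Beta 553/824 = 67.1% → Team Beta
P1: the Product team 445/964 = 46.2%, Team Beta 514/949 = 54.2% → Team Beta
P0: the Product team 8/213 = 3.8%, Team Beta 621/4521 = 13.7% → Team Beta
P3: the Product team 1102/1444 = 76.3%, Team Beta 119/145 = 82.1% → Team Beta
Team Beta has the higher rate in all 4 groups.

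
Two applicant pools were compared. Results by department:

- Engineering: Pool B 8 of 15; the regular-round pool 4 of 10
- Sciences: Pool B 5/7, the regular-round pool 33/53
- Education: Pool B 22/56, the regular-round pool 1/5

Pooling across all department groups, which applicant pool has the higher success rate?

Engineering: Pool B 8/15 = 53.3%, the regular-round pool 4/10 = 40.0% → Pool B
Sciences: Pool B 5/7 = 71.4%, the regular-round pool 33/53 = 62.3% → Pool B
Education: Pool B 22/56 = 39.3%, the regular-round pool 1/5 = 20.0% → Pool B
Overall: Pool B 35/78 = 44.9%, the regular-round pool 38/68 = 55.9% → the regular-round pool
(Pool B wins every department group but the regular-round pool wins overall — Pool B's applicants skew toward the low-rate Education group.)

the regular-round pool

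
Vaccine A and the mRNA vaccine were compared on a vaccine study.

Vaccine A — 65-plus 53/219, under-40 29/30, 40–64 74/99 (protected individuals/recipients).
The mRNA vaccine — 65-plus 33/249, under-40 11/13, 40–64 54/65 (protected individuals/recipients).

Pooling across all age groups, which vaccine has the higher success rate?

Vaccine A

65-plus: Vaccine A 53/219 = 24.2%, the mRNA vaccine 33/249 = 13.3% → Vaccine A
Under-40: Vaccine A 29/30 = 96.7%, the mRNA vaccine 11/13 = 84.6% → Vaccine A
40–64: Vaccine A 74/99 = 74.7%, the mRNA vaccine 54/65 = 83.1% → the mRNA vaccine
Overall: Vaccine A 156/348 = 44.8%, the mRNA vaccine 98/327 = 30.0% → Vaccine A
(Neither sweeps every age group, but Vaccine A has the higher pooled rate.)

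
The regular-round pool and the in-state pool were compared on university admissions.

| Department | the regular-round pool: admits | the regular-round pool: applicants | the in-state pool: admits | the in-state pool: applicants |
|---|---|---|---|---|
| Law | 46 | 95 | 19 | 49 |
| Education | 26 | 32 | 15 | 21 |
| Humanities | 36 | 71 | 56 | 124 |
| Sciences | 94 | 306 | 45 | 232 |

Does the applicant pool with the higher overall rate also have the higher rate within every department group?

Law: the regular-round pool 46/95 = 48.4%, the in-state pool 19/49 = 38.8% → the regular-round pool
Education: the regular-round pool 26/32 = 81.2%, the in-state pool 15/21 = 71.4% → the regular-round pool
Humanities: the regular-round pool 36/71 = 50.7%, the in-state pool 56/124 = 45.2% → the regular-round pool
Sciences: the regular-round pool 94/306 = 30.7%, the in-state pool 45/232 = 19.4% → the regular-round pool
Overall: the regular-round pool 202/504 = 40.1%, the in-state pool 135/426 = 31.7% → the regular-round pool
The regular-round pool wins overall and in every department group — no reversal.

Yes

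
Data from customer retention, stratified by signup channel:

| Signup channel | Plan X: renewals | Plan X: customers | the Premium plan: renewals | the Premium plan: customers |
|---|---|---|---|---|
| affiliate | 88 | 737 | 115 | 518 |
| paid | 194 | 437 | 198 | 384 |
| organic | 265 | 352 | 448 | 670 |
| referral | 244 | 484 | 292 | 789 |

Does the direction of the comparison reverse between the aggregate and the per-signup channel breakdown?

No

Affiliate: Plan X 88/737 = 11.9%, the Premium plan 115/518 = 22.2% → the Premium plan
Paid: Plan X 194/437 = 44.4%, the Premium plan 198/384 = 51.6% → the Premium plan
Organic: Plan X 265/352 = 75.3%, the Premium plan 448/670 = 66.9% → Plan X
Referral: Plan X 244/484 = 50.4%, the Premium plan 292/789 = 37.0% → Plan X
Overall: Plan X 791/2010 = 39.4%, the Premium plan 1053/2361 = 44.6% → the Premium plan
Neither sweeps: Plan X wins 2 of 4 groups, the Premium plan wins 2. The Premium plan wins overall but not every group — no Simpson reversal.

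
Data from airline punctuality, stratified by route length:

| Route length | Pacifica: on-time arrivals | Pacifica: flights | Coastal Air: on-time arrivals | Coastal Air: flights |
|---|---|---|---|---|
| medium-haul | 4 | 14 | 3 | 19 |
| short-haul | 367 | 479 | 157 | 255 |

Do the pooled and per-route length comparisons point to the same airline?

Medium-haul: Pacifica 4/14 = 28.6%, Coastal Air 3/19 = 15.8% → Pacifica
Short-haul: Pacifica 367/479 = 76.6%, Coastal Air 157/255 = 61.6% → Pacifica
Overall: Pacifica 371/493 = 75.3%, Coastal Air 160/274 = 58.4% → Pacifica
Pacifica wins overall and in every route group — no reversal.

Yes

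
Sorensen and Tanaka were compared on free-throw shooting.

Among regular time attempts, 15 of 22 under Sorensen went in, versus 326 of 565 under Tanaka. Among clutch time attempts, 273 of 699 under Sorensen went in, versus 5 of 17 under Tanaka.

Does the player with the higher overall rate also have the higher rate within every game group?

Regular time: Sorensen 15/22 = 68.2%, Tanaka 326/565 = 57.7% → Sorensen
Clutch time: Sorensen 273/699 = 39.1%, Tanaka 5/17 = 29.4% → Sorensen
Overall: Sorensen 288/721 = 39.9%, Tanaka 331/582 = 56.9% → Tanaka
Sorensen wins each game group but Tanaka wins overall — the comparison reverses. Sorensen's attempts skew toward clutch time, which has a lower base rate.

No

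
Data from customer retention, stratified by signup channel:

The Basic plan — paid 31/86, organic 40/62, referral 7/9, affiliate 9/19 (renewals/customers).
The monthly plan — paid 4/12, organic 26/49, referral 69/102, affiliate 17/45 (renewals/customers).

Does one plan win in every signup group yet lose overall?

Yes

Paid: the Basic plan 31/86 = 36.0%, the monthly plan 4/12 = 33.3% → the Basic plan
Organic: the Basic plan 40/62 = 64.5%, the monthly plan 26/49 = 53.1% → the Basic plan
Referral: the Basic plan 7/9 = 77.8%, the monthly plan 69/102 = 67.6% → the Basic plan
Affiliate: the Basic plan 9/19 = 47.4%, the monthly plan 17/45 = 37.8% → the Basic plan
Overall: the Basic plan 87/176 = 49.4%, the monthly plan 116/208 = 55.8% → the monthly plan
The Basic plan wins each signup group but the monthly plan wins overall — the comparison reverses. The Basic plan's customers skew toward paid, which has a lower base rate.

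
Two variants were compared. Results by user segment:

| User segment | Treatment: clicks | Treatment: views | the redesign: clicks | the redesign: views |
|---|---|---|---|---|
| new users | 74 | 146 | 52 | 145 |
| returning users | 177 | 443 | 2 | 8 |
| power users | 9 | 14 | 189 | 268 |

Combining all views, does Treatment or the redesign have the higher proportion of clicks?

New users: Treatment 74/146 = 50.7%, the redesign 52/145 = 35.9% → Treatment
Returning users: Treatment 177/443 = 40.0%, the redesign 2/8 = 25.0% → Treatment
Power users: Treatment 9/14 = 64.3%, the redesign 189/268 = 70.5% → the redesign
Overall: Treatment 260/603 = 43.1%, the redesign 243/421 = 57.7% → the redesign
(Neither sweeps every user group, but the redesign has the higher pooled rate.)

the redesign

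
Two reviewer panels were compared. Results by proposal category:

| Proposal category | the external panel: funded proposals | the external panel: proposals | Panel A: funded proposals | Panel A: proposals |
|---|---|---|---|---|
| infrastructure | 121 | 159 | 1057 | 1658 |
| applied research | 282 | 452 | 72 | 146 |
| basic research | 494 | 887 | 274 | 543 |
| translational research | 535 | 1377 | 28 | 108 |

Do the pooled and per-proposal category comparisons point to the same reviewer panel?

No

Infrastructure: the external panel 121/159 = 76.1%, Panel A 1057/1658 = 63.8% → the external panel
Applied research: the external panel 282/452 = 62.4%, Panel A 72/146 = 49.3% → the external panel
Basic research: the external panel 494/887 = 55.7%, Panel A 274/543 = 50.5% → the external panel
Translational research: the external panel 535/1377 = 38.9%, Panel A 28/108 = 25.9% → the external panel
Overall: the external panel 1432/2875 = 49.8%, Panel A 1431/2455 = 58.3% → Panel A
The external panel wins each proposal group but Panel A wins overall — the comparison reverses. The external panel's proposals skew toward translational research, which has a lower base rate.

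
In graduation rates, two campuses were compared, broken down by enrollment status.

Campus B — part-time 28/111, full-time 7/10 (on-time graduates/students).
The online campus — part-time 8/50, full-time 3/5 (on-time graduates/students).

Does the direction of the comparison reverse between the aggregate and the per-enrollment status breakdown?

No

Part-time: Campus B 28/111 = 25.2%, the online campus 8/50 = 16.0% → Campus B
Full-time: Campus B 7/10 = 70.0%, the online campus 3/5 = 60.0% → Campus B
Overall: Campus B 35/121 = 28.9%, the online campus 11/55 = 20.0% → Campus B
Campus B wins overall and in every enrollment group — no reversal.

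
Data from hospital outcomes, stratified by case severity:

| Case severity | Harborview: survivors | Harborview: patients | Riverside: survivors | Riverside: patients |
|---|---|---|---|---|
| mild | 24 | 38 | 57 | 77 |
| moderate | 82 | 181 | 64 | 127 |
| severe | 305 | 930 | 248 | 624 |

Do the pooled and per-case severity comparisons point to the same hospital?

Yes

Mild: Harborview 24/38 = 63.2%, Riverside 57/77 = 74.0% → Riverside
Moderate: Harborview 82/181 = 45.3%, Riverside 64/127 = 50.4% → Riverside
Severe: Harborview 305/930 = 32.8%, Riverside 248/624 = 39.7% → Riverside
Overall: Harborview 411/1149 = 35.8%, Riverside 369/828 = 44.6% → Riverside
Riverside wins overall and in every case group — no reversal.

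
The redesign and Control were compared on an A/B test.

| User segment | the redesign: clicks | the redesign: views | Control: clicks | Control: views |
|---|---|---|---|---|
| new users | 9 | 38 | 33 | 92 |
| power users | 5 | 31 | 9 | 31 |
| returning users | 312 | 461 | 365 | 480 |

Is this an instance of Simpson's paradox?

No

New users: the redesign 9/38 = 23.7%, Control 33/92 = 35.9% → Control
Power users: the redesign 5/31 = 16.1%, Control 9/31 = 29.0% → Control
Returning users: the redesign 312/461 = 67.7%, Control 365/480 = 76.0% → Control
Overall: the redesign 326/530 = 61.5%, Control 407/603 = 67.5% → Control
Control wins overall and in every user group — no reversal.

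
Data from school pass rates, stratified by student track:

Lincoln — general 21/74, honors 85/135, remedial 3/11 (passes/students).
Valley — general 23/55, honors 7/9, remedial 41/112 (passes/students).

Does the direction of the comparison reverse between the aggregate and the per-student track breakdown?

General: Lincoln 21/74 = 28.4%, Valley 23/55 = 41.8% → Valley
Honors: Lincoln 85/135 = 63.0%, Valley 7/9 = 77.8% → Valley
Remedial: Lincoln 3/11 = 27.3%, Valley 41/112 = 36.6% → Valley
Overall: Lincoln 109/220 = 49.5%, Valley 71/176 = 40.3% → Lincoln
Valley wins each student group but Lincoln wins overall — the comparison reverses. Valley's students skew toward remedial, which has a lower base rate.

Yes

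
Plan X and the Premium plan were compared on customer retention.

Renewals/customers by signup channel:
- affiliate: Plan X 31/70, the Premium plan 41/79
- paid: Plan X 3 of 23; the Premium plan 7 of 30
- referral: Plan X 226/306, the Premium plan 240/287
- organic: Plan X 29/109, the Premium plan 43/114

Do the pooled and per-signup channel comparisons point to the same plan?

Yes

Affiliate: Plan X 31/70 = 44.3%, the Premium plan 41/79 = 51.9% → the Premium plan
Paid: Plan X 3/23 = 13.0%, the Premium plan 7/30 = 23.3% → the Premium plan
Referral: Plan X 226/306 = 73.9%, the Premium plan 240/287 = 83.6% → the Premium plan
Organic: Plan X 29/109 = 26.6%, the Premium plan 43/114 = 37.7% → the Premium plan
Overall: Plan X 289/508 = 56.9%, the Premium plan 331/510 = 64.9% → the Premium plan
The Premium plan wins overall and in every signup group — no reversal.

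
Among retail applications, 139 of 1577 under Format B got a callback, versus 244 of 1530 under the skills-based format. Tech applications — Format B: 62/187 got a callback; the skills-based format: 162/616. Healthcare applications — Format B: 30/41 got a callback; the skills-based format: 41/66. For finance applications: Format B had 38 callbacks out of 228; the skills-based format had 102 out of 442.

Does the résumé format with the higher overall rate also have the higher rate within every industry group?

No

Retail: Format B 139/1577 = 8.8%, the skills-based format 244/1530 = 15.9% → the skills-based format
Tech: Format B 62/187 = 33.2%, the skills-based format 162/616 = 26.3% → Format B
Healthcare: Format B 30/41 = 73.2%, the skills-based format 41/66 = 62.1% → Format B
Finance: Format B 38/228 = 16.7%, the skills-based format 102/442 = 23.1% → the skills-based format
Overall: Format B 269/2033 = 13.2%, the skills-based format 549/2654 = 20.7% → the skills-based format
Neither sweeps: Format B wins 2 of 4 groups, the skills-based format wins 2. The skills-based format wins overall but not every group — no Simpson reversal.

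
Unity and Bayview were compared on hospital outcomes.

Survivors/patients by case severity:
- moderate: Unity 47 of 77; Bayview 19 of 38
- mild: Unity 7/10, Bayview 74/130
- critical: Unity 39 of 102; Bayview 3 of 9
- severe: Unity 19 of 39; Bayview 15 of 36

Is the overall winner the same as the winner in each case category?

Moderate: Unity 47/77 = 61.0%, Bayview 19/38 = 50.0% → Unity
Mild: Unity 7/10 = 70.0%, Bayview 74/130 = 56.9% → Unity
Critical: Unity 39/102 = 38.2%, Bayview 3/9 = 33.3% → Unity
Severe: Unity 19/39 = 48.7%, Bayview 15/36 = 41.7% → Unity
Overall: Unity 112/228 = 49.1%, Bayview 111/213 = 52.1% → Bayview
Unity wins each case group but Bayview wins overall — the comparison reverses. Unity's patients skew toward critical, which has a lower base rate.

No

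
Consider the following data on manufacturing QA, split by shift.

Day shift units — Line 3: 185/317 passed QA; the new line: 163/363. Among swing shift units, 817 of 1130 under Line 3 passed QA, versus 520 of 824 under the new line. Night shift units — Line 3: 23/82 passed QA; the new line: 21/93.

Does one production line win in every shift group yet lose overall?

Day shift: Line 3 185/317 = 58.4%, the new line 163/363 = 44.9% → Line 3
Swing shift: Line 3 817/1130 = 72.3%, the new line 520/824 = 63.1% → Line 3
Night shift: Line 3 23/82 = 28.0%, the new line 21/93 = 22.6% → Line 3
Overall: Line 3 1025/1529 = 67.0%, the new line 704/1280 = 55.0% → Line 3
Line 3 wins overall and in every shift group — no reversal.

No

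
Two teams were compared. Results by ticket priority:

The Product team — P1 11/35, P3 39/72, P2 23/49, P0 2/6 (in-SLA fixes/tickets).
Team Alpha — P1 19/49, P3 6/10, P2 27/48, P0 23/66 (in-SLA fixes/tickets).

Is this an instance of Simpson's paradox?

P1: the Product team 11/35 = 31.4%, Team Alpha 19/49 = 38.8% → Team Alpha
P3: the Product team 39/72 = 54.2%, Team Alpha 6/10 = 60.0% → Team Alpha
P2: the Product team 23/49 = 46.9%, Team Alpha 27/48 = 56.2% → Team Alpha
P0: the Product team 2/6 = 33.3%, Team Alpha 23/66 = 34.8% → Team Alpha
Overall: the Product team 75/162 = 46.3%, Team Alpha 75/173 = 43.4% → the Product team
Team Alpha wins each ticket group but the Product team wins overall — the comparison reverses. Team Alpha's tickets skew toward P0, which has a lower base rate.

Yes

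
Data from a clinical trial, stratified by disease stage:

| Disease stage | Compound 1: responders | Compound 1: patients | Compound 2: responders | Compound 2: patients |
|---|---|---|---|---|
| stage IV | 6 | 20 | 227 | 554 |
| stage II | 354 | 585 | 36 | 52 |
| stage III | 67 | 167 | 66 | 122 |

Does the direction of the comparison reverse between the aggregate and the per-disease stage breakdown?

Stage IV: Compound 1 6/20 = 30.0%, Compound 2 227/554 = 41.0% → Compound 2
Stage II: Compound 1 354/585 = 60.5%, Compound 2 36/52 = 69.2% → Compound 2
Stage III: Compound 1 67/167 = 40.1%, Compound 2 66/122 = 54.1% → Compound 2
Overall: Compound 1 427/772 = 55.3%, Compound 2 329/728 = 45.2% → Compound 1
Compound 2 wins each disease group but Compound 1 wins overall — the comparison reverses. Compound 2's patients skew toward stage IV, which has a lower base rate.

Yes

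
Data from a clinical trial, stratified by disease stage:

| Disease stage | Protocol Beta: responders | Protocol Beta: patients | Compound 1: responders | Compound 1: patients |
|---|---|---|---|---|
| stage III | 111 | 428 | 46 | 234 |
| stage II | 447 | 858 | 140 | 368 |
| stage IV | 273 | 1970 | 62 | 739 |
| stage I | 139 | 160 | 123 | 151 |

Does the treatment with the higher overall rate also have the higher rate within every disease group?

Yes

Stage III: Protocol Beta 111/428 = 25.9%, Compound 1 46/234 = 19.7% → Protocol Beta
Stage II: Protocol Beta 447/858 = 52.1%, Compound 1 140/368 = 38.0% → Protocol Beta
Stage IV: Protocol Beta 273/1970 = 13.9%, Compound 1 62/739 = 8.4% → Protocol Beta
Stage I: Protocol Beta 139/160 = 86.9%, Compound 1 123/151 = 81.5% → Protocol Beta
Overall: Protocol Beta 970/3416 = 28.4%, Compound 1 371/1492 = 24.9% → Protocol Beta
Protocol Beta wins overall and in every disease group — no reversal.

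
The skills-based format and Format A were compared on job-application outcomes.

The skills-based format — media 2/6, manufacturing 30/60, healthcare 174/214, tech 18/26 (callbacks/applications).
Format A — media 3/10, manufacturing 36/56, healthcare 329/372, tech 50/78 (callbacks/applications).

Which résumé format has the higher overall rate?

Format A

Media: the skills-based format 2/6 = 33.3%, Format A 3/10 = 30.0% → the skills-based format
Manufacturing: the skills-based format 30/60 = 50.0%, Format A 36/56 = 64.3% → Format A
Healthcare: the skills-based format 174/214 = 81.3%, Format A 329/372 = 88.4% → Format A
Tech: the skills-based format 18/26 = 69.2%, Format A 50/78 = 64.1% → the skills-based format
Overall: the skills-based format 224/306 = 73.2%, Format A 418/516 = 81.0% → Format A
(Neither sweeps every industry group, but Format A has the higher pooled rate.)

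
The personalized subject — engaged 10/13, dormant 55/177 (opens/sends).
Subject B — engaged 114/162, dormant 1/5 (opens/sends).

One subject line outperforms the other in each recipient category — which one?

the personalized subject

Engaged: the personalized subject 10/13 = 76.9%, Subject B 114/162 = 70.4% → the personalized subject
Dormant: the personalized subject 55/177 = 31.1%, Subject B 1/5 = 20.0% → the personalized subject
The personalized subject has the higher rate in both groups.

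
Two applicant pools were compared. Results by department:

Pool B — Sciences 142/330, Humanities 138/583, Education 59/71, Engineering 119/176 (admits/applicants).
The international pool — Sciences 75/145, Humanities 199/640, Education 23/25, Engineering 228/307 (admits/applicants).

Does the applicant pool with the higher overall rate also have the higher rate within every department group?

Yes

Sciences: Pool B 142/330 = 43.0%, the international pool 75/145 = 51.7% → the international pool
Humanities: Pool B 138/583 = 23.7%, the international pool 199/640 = 31.1% → the international pool
Education: Pool B 59/71 = 83.1%, the international pool 23/25 = 92.0% → the international pool
Engineering: Pool B 119/176 = 67.6%, the international pool 228/307 = 74.3% → the international pool
Overall: Pool B 458/1160 = 39.5%, the international pool 525/1117 = 47.0% → the international pool
The international pool wins overall and in every department group — no reversal.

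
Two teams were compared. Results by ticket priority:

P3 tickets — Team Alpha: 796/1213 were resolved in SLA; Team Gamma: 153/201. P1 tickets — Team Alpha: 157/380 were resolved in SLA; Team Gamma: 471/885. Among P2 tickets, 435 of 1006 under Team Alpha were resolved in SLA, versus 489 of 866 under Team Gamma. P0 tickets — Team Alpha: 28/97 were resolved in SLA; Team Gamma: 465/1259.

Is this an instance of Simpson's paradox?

Yes

P3: Team Alpha 796/1213 = 65.6%, Team Gamma 153/201 = 76.1% → Team Gamma
P1: Team Alpha 157/380 = 41.3%, Team Gamma 471/885 = 53.2% → Team Gamma
P2: Team Alpha 435/1006 = 43.2%, Team Gamma 489/866 = 56.5% → Team Gamma
P0: Team Alpha 28/97 = 28.9%, Team Gamma 465/1259 = 36.9% → Team Gamma
Overall: Team Alpha 1416/2696 = 52.5%, Team Gamma 1578/3211 = 49.1% → Team Alpha
Team Gamma wins each ticket group but Team Alpha wins overall — the comparison reverses. Team Gamma's tickets skew toward P0, which has a lower base rate.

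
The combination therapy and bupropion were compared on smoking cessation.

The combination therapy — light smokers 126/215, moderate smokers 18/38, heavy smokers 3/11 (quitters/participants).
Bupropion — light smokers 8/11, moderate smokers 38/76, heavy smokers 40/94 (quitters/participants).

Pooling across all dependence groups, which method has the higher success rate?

the combination therapy

Light smokers: the combination therapy 126/215 = 58.6%, bupropion 8/11 = 72.7% → bupropion
Moderate smokers: the combination therapy 18/38 = 47.4%, bupropion 38/76 = 50.0% → bupropion
Heavy smokers: the combination therapy 3/11 = 27.3%, bupropion 40/94 = 42.6% → bupropion
Overall: the combination therapy 147/264 = 55.7%, bupropion 86/181 = 47.5% → the combination therapy
(Bupropion wins every dependence group but the combination therapy wins overall — bupropion's participants skew toward the low-rate heavy smokers group.)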